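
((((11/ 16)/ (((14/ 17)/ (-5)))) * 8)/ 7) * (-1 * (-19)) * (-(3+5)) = 35530/ 49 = 725.10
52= 52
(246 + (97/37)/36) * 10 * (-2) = -1638845/333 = -4921.46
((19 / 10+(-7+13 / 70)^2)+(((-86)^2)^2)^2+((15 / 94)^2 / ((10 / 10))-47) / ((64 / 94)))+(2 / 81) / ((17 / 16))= 30364453318276416469853837 / 10147939200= 2992179271065835.36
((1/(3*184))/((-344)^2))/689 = 1/45006494208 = 0.00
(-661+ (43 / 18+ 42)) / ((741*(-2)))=11099 / 26676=0.42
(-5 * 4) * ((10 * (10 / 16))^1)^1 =-125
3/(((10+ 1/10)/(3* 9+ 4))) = 930/101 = 9.21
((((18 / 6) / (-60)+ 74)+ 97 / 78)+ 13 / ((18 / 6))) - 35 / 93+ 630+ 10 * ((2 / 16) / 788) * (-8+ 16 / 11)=37157570537 / 52398060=709.14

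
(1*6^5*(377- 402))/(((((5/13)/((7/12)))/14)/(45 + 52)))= -400392720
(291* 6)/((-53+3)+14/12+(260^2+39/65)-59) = 52380/2024783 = 0.03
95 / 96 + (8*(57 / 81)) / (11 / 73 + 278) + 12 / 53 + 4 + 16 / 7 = 48957723557 / 6508645920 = 7.52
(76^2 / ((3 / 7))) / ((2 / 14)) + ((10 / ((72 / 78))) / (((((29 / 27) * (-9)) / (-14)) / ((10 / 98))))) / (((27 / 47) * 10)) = 1034172751 / 10962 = 94341.61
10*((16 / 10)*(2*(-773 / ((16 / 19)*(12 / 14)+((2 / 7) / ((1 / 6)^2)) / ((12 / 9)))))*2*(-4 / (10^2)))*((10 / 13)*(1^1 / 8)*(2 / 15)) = 1644944 / 546975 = 3.01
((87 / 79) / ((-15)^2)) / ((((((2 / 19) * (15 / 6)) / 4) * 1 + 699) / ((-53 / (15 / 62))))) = -7242344 / 4721839875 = -0.00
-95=-95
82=82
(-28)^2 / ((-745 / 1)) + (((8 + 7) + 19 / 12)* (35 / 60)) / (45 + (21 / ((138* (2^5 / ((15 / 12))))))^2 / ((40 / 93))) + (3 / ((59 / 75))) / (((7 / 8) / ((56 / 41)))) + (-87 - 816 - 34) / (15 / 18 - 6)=234031857353814427306 / 1255062161423957625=186.47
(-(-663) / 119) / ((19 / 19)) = 39 / 7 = 5.57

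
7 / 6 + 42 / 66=119 / 66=1.80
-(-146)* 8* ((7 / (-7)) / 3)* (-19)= 22192 / 3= 7397.33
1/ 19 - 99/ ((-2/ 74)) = 69598/ 19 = 3663.05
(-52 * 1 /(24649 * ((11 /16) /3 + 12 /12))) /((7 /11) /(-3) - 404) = 0.00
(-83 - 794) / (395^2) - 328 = -51177077 / 156025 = -328.01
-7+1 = -6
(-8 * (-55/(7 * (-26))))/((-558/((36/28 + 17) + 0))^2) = -901120/347093019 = -0.00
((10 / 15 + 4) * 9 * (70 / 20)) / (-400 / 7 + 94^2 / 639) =-657531 / 193748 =-3.39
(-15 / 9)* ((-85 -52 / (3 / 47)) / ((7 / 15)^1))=3213.10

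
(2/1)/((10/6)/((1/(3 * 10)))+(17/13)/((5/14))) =65/1744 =0.04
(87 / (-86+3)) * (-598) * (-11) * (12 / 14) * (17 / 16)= -14593293 / 2324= -6279.39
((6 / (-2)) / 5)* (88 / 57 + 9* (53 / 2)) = -5473 / 38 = -144.03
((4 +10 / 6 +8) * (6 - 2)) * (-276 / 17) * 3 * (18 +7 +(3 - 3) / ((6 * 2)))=-1131600 / 17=-66564.71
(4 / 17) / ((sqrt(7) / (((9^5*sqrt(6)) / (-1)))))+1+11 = -12851.24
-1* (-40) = 40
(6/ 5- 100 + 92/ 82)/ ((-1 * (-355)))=-20024/ 72775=-0.28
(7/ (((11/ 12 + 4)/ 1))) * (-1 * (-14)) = 1176/ 59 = 19.93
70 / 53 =1.32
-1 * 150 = -150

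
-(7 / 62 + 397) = -24621 / 62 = -397.11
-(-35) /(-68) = -35 /68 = -0.51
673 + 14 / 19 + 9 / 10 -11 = 126091 / 190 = 663.64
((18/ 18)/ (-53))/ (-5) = 1/ 265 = 0.00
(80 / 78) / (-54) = -20 / 1053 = -0.02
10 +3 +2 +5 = 20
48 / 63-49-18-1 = -1412 / 21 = -67.24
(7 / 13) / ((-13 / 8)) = -56 / 169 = -0.33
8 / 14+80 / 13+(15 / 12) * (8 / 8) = 2903 / 364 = 7.98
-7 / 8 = -0.88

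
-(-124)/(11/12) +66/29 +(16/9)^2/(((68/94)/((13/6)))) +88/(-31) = 5889794582/40851459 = 144.18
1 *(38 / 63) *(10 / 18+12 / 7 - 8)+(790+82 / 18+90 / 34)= 53556446 / 67473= 793.75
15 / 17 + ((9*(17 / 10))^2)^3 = 218070809717793 / 17000000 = 12827694.69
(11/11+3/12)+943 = 3777/4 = 944.25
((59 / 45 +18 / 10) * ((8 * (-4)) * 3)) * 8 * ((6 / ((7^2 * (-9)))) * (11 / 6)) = 11264 / 189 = 59.60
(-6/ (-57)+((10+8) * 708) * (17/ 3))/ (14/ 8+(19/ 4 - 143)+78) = -2744212/ 2223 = -1234.46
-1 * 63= -63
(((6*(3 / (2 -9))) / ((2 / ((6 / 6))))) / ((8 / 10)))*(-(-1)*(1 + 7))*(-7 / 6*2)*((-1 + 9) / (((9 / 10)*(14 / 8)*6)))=1600 / 63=25.40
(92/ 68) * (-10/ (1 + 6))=-230/ 119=-1.93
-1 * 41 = -41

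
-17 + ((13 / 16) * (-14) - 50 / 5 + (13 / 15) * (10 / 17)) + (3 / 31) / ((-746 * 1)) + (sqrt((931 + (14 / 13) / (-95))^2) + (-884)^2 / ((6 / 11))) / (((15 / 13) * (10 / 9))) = 12528592642063811 / 11204547000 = 1118170.39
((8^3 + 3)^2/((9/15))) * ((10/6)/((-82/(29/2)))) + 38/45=-320478131/2460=-130275.66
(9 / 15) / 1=3 / 5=0.60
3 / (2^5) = 0.09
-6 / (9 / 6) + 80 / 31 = -44 / 31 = -1.42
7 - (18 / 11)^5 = -762211 / 161051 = -4.73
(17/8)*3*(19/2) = 969/16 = 60.56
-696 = -696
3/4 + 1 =1.75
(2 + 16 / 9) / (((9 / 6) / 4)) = 272 / 27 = 10.07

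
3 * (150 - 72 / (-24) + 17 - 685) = -1545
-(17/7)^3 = -14.32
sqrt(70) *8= 8 *sqrt(70)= 66.93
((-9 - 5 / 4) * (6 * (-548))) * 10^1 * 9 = 3033180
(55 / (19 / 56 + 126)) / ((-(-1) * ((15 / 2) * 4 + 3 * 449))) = 616 / 1948455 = 0.00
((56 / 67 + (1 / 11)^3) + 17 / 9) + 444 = 358538728 / 802593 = 446.73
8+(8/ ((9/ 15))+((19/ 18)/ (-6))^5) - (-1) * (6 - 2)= 25.33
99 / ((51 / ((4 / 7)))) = 132 / 119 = 1.11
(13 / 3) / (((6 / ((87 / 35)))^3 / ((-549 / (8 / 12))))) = -174064293 / 686000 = -253.74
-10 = -10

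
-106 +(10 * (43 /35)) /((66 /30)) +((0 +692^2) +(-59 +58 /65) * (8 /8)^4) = 2395920911 /5005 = 478705.48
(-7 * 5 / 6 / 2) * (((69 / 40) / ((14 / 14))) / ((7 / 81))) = -58.22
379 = 379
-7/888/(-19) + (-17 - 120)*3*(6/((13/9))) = -374457077/219336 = -1707.23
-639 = -639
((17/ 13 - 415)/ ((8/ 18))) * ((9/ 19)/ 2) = -217809/ 988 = -220.45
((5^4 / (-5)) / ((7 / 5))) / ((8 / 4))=-625 / 14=-44.64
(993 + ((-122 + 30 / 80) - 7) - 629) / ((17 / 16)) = 3766 / 17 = 221.53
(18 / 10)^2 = 81 / 25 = 3.24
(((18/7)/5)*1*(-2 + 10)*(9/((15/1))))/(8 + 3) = 0.22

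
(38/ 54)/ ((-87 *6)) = -19/ 14094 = -0.00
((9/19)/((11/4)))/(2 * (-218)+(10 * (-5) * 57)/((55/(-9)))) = 18/3173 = 0.01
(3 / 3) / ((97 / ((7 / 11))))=7 / 1067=0.01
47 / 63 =0.75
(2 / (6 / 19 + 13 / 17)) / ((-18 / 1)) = -323 / 3141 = -0.10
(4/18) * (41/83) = 82/747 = 0.11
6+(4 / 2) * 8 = 22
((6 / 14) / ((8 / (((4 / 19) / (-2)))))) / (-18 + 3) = 1 / 2660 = 0.00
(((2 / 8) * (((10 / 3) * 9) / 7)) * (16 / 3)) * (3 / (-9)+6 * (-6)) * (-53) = 231080 / 21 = 11003.81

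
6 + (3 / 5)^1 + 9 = 78 / 5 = 15.60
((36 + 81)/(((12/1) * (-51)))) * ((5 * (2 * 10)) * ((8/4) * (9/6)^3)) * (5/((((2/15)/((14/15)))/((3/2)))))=-921375/136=-6774.82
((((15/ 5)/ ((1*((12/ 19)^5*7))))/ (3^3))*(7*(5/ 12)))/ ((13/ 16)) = 12380495/ 21835008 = 0.57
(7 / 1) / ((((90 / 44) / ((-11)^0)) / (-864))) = -14784 / 5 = -2956.80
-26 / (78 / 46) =-46 / 3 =-15.33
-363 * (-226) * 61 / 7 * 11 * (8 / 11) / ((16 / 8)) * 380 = 7606563360 / 7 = 1086651908.57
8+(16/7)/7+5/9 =3917/441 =8.88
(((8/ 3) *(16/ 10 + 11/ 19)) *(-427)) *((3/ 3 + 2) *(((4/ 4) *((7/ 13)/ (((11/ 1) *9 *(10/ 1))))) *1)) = -274988/ 67925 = -4.05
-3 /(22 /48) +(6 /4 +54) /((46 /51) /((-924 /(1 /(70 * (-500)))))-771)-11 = -123216831040561 /6994026269747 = -17.62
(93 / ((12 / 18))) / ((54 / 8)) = 62 / 3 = 20.67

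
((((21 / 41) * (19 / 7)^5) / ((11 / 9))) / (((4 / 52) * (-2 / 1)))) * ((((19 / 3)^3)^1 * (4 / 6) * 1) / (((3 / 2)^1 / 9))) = -441572639066 / 1082851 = -407787.07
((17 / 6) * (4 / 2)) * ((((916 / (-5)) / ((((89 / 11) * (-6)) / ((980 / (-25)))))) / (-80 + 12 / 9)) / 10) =2098327 / 1969125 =1.07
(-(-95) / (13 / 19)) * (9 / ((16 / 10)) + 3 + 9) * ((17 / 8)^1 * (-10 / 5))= -4326585 / 416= -10400.44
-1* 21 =-21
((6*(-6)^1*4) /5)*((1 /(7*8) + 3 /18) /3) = -62 /35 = -1.77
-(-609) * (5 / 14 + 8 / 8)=1653 / 2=826.50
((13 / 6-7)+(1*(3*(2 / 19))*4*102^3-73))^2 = 23349392168196241 / 12996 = 1796659908294.57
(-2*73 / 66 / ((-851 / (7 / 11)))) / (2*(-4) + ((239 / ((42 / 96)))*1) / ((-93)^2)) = -10312491 / 49479624920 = -0.00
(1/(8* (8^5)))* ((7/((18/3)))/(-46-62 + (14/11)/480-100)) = -385/17993334784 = -0.00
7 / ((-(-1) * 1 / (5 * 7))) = 245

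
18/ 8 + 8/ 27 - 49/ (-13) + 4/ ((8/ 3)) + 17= 34841/ 1404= 24.82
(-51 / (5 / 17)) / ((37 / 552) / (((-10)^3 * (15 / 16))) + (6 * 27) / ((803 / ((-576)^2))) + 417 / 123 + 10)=-2954328943500 / 1140620216464349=-0.00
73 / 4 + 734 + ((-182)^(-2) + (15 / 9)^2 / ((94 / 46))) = 5279580745 / 7005726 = 753.61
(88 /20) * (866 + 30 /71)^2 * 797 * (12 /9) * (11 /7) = 417072749661568 /75615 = 5515740919.94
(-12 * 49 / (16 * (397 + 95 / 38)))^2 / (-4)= -21609 / 10214416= -0.00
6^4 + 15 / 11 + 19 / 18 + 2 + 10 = 259463 / 198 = 1310.42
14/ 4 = 7/ 2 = 3.50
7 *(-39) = -273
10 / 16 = 0.62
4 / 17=0.24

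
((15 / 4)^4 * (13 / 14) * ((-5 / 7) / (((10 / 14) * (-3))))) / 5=43875 / 3584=12.24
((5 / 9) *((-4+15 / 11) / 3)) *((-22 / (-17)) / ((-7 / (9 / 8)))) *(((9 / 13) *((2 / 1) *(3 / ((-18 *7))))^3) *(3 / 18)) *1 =-145 / 114614136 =-0.00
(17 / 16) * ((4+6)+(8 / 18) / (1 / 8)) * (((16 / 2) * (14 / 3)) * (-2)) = -29036 / 27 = -1075.41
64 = 64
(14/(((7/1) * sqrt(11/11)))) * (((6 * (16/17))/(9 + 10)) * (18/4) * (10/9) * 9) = 8640/323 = 26.75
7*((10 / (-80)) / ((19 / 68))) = -119 / 38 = -3.13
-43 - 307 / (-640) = -27213 / 640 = -42.52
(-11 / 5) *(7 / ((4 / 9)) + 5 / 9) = -35.87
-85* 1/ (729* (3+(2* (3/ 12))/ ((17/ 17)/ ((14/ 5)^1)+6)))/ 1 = -7565/ 199746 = -0.04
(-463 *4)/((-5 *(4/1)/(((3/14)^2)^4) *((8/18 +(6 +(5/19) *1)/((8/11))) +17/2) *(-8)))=-519454053/177220128789760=-0.00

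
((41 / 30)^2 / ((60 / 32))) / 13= 3362 / 43875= 0.08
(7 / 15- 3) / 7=-38 / 105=-0.36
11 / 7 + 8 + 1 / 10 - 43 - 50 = -5833 / 70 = -83.33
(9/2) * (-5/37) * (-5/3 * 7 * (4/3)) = 350/37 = 9.46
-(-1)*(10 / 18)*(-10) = -50 / 9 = -5.56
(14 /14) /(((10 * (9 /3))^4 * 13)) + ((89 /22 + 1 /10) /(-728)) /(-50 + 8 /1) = 770039 /5675670000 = 0.00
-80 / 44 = -20 / 11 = -1.82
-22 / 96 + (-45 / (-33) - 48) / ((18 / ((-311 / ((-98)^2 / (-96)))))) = -10501273 / 1267728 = -8.28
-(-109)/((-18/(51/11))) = -1853/66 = -28.08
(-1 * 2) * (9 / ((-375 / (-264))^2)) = -139392 / 15625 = -8.92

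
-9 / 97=-0.09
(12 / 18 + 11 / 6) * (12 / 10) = 3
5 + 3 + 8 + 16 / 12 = 52 / 3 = 17.33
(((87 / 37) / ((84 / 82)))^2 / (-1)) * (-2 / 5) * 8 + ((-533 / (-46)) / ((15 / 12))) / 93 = 12167305222 / 717431295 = 16.96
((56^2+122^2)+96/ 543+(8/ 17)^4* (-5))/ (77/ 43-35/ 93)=272344626629547/ 21375863614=12740.75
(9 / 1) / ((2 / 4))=18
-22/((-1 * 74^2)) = 11/2738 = 0.00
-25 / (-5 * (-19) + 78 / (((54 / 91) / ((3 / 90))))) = -6750 / 26833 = -0.25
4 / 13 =0.31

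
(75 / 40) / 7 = 15 / 56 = 0.27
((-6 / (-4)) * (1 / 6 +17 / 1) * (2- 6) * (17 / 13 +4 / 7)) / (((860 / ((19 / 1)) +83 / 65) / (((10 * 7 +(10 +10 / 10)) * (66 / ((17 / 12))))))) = -15693.73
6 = 6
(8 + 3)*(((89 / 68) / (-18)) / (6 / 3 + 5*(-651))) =979 / 3981672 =0.00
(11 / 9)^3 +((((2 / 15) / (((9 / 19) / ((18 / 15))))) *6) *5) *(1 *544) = 20099839 / 3645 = 5514.36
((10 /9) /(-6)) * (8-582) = 2870 /27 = 106.30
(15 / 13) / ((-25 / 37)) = -111 / 65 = -1.71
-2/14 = -1/7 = -0.14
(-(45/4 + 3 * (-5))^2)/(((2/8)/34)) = -3825/2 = -1912.50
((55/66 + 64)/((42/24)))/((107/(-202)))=-157156/2247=-69.94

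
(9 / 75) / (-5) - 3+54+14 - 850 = -98128 / 125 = -785.02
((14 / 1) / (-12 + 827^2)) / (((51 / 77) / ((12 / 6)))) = 2156 / 34879767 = 0.00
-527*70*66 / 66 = -36890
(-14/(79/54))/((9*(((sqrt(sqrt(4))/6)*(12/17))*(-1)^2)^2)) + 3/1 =-5595/158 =-35.41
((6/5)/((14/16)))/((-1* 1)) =-48/35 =-1.37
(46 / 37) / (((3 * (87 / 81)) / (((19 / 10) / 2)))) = 3933 / 10730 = 0.37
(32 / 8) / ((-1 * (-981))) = 4 / 981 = 0.00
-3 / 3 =-1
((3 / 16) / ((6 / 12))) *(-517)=-1551 / 8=-193.88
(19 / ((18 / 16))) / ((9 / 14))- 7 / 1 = 1561 / 81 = 19.27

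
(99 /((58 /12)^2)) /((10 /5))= 1782 /841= 2.12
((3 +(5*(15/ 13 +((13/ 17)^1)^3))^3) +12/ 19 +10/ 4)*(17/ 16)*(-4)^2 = 5139492380834466797/ 582378085719326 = 8825.01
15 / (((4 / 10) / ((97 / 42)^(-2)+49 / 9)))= 11922925 / 56454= 211.20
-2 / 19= -0.11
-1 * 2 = -2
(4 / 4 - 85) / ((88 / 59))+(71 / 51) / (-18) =-284741 / 5049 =-56.40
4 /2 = 2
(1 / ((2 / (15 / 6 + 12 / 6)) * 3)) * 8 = 6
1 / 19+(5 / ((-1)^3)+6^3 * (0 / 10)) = -94 / 19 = -4.95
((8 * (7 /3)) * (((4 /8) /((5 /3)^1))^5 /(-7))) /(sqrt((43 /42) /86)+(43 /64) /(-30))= -0.07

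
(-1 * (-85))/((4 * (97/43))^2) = 157165/150544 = 1.04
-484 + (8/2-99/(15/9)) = -2697/5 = -539.40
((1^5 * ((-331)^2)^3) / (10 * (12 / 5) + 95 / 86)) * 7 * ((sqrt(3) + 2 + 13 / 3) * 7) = 5541948605353576934 * sqrt(3) / 2159 + 105297023501717961746 / 6477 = 20703077531873026.13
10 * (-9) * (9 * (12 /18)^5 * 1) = -320 /3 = -106.67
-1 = -1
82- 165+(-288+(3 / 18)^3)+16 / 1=-76679 / 216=-355.00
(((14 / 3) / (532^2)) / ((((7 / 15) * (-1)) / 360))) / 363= -75 / 2140369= -0.00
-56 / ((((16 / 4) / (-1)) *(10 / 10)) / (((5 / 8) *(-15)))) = -525 / 4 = -131.25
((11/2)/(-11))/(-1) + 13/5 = 31/10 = 3.10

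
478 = 478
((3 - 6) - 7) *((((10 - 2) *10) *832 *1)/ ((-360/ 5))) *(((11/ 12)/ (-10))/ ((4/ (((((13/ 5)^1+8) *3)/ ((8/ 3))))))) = -7579/ 3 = -2526.33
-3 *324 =-972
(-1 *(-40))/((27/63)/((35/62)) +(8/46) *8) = 18.60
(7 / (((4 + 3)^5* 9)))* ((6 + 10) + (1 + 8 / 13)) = 229 / 280917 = 0.00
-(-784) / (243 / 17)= 13328 / 243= 54.85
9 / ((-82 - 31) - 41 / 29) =-87 / 1106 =-0.08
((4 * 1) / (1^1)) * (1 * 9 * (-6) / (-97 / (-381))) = -82296 / 97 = -848.41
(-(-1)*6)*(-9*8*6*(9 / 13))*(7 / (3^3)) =-6048 / 13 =-465.23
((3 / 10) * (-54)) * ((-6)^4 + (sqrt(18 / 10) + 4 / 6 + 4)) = -105354 / 5-243 * sqrt(5) / 25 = -21092.53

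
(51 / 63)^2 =289 / 441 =0.66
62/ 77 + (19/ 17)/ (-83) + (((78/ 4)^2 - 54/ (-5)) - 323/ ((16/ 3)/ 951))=-497195579697/ 8691760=-57203.10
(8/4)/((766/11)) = 11/383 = 0.03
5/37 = 0.14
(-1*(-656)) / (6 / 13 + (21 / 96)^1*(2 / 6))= 1227.42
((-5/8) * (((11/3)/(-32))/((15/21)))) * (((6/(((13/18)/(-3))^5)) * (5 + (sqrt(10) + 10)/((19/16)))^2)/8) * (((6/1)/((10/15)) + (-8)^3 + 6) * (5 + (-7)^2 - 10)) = 6161107572649260 * sqrt(10)/134036773 + 408233779703431605/1072294184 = 526067240.53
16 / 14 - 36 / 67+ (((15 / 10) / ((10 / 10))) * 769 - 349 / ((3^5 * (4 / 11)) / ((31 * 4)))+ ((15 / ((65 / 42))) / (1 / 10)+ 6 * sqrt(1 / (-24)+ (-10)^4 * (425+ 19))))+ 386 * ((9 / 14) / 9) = 2337477761 / 2963142+ sqrt(639359994) / 2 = 13431.64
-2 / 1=-2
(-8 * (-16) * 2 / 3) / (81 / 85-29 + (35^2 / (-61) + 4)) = -1.93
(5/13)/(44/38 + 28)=95/7202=0.01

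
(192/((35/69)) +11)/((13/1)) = 13633/455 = 29.96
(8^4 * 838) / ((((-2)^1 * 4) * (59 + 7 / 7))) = -107264 / 15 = -7150.93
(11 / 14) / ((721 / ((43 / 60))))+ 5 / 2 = 1514573 / 605640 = 2.50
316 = 316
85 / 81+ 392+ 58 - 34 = 33781 / 81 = 417.05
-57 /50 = -1.14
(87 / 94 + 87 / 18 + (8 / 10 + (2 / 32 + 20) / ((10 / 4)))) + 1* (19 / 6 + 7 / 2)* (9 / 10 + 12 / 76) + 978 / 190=151061 / 5640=26.78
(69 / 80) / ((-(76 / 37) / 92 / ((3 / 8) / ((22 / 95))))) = -176157 / 2816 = -62.56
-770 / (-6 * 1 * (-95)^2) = 77 / 5415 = 0.01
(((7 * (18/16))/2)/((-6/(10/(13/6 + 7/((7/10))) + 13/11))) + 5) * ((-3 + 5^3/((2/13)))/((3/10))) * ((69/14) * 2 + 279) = 258318468365/89936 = 2872247.69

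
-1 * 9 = -9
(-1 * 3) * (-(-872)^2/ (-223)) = -2281152/ 223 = -10229.38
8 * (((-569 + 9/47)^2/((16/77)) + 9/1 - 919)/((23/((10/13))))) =275001285860/660491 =416358.87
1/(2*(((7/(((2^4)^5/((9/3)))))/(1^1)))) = 524288/21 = 24966.10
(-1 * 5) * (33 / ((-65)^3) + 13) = -3570092 / 54925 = -65.00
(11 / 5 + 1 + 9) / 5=61 / 25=2.44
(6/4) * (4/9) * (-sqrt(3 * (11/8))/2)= -sqrt(66)/12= -0.68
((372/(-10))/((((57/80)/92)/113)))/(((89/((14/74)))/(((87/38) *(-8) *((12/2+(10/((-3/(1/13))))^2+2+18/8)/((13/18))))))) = 788342764667136/2611734281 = 301846.47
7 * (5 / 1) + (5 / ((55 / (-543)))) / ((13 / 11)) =-88 / 13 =-6.77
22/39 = 0.56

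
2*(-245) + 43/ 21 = -10247/ 21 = -487.95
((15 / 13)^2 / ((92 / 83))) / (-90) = -415 / 31096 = -0.01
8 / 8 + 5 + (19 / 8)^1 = 67 / 8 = 8.38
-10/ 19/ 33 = -0.02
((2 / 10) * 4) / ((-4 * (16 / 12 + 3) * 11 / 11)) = -3 / 65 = -0.05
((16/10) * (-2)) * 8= -128/5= -25.60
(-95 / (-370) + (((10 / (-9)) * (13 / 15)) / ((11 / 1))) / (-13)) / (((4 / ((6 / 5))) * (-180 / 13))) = -75283 / 13186800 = -0.01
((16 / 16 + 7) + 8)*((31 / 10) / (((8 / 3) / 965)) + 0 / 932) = 17949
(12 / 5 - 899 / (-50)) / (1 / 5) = 1019 / 10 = 101.90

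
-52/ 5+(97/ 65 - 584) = -38539/ 65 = -592.91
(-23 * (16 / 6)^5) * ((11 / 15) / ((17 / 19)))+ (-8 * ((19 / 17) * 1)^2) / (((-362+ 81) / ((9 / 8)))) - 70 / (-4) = -1494521800519 / 592013610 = -2524.47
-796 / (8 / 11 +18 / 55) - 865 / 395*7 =-1764429 / 2291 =-770.16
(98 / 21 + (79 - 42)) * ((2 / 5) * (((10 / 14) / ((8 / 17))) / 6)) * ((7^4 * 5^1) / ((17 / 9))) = 214375 / 8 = 26796.88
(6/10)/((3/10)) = 2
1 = 1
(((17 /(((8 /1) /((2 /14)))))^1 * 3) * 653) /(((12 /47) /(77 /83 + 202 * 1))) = 8787784721 /18592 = 472664.84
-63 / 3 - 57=-78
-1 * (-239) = 239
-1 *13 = -13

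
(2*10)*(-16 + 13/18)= -2750/9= -305.56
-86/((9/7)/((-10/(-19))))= -6020/171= -35.20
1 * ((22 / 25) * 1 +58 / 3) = 1516 / 75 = 20.21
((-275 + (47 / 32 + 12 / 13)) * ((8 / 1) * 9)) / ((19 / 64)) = -16330320 / 247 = -66114.66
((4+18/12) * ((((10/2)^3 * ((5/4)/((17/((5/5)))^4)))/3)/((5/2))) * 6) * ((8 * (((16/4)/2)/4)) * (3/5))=1650/83521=0.02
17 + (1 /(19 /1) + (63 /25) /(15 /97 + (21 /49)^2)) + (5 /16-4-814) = -403890381 /509200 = -793.19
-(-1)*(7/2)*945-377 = 5861/2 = 2930.50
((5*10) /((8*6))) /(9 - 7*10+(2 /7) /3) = -175 /10232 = -0.02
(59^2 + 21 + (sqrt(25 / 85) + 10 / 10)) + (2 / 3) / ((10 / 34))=sqrt(85) / 17 + 52579 / 15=3505.81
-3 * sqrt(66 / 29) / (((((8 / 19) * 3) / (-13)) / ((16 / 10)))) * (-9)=-2223 * sqrt(1914) / 145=-670.72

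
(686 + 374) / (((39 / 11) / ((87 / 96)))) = 84535 / 312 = 270.95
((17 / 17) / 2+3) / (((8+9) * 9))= 7 / 306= 0.02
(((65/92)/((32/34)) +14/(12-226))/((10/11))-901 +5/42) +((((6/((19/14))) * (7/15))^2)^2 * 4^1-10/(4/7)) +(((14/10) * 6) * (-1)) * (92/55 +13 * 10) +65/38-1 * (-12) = -11483333153407288973/5926905248880000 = -1937.49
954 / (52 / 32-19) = -7632 / 139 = -54.91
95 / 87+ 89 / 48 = 2.95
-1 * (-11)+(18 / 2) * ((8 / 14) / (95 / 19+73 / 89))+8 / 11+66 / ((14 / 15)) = 1661754 / 19943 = 83.33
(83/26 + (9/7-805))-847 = -299849/182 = -1647.52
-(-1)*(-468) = -468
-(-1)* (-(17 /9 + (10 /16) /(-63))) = -947 /504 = -1.88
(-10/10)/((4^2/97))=-97/16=-6.06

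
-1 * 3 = -3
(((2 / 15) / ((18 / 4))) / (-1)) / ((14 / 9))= -2 / 105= -0.02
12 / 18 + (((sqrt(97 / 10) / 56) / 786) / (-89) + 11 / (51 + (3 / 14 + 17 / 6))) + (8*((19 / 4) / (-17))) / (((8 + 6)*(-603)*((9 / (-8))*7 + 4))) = 2196859387 / 2524770045- sqrt(970) / 39174240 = 0.87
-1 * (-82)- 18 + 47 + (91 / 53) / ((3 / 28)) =20197 / 159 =127.03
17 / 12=1.42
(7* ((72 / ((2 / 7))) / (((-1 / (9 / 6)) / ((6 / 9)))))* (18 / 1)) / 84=-378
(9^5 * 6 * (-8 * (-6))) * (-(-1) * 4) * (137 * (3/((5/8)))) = 223664385024/5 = 44732877004.80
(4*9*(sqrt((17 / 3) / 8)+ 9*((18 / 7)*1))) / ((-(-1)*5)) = 3*sqrt(102) / 5+ 5832 / 35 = 172.69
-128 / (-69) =1.86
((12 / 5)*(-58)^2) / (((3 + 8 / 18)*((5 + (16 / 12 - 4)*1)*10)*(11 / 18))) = 9809424 / 59675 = 164.38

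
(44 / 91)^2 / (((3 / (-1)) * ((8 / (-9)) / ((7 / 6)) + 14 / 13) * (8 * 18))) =-121 / 70434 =-0.00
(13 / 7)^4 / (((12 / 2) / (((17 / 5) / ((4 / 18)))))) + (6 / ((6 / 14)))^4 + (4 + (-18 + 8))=1845904811 / 48020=38440.33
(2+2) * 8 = 32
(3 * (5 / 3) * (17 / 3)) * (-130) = -11050 / 3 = -3683.33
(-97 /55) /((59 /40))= -776 /649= -1.20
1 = 1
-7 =-7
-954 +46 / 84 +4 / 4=-952.45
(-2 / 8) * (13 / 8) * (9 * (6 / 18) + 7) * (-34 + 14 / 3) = 715 / 6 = 119.17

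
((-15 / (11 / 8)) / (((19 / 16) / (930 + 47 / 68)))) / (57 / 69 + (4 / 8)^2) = -931584640 / 117249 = -7945.35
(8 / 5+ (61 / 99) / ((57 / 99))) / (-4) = -761 / 1140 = -0.67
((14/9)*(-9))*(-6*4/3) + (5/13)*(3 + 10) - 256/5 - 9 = 284/5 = 56.80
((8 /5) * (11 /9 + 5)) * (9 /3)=448 /15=29.87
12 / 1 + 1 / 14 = 169 / 14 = 12.07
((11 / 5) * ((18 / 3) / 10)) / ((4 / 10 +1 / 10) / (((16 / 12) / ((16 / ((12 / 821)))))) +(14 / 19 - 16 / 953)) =1195062 / 372298075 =0.00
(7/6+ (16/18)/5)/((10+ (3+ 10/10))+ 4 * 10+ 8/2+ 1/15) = 0.02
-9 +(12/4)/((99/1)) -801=-809.97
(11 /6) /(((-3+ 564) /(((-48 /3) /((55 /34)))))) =-16 /495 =-0.03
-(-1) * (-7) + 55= 48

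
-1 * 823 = -823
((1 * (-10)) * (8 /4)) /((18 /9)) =-10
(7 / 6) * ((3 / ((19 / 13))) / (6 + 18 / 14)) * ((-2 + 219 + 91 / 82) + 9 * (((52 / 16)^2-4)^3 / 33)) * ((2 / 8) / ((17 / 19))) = 347356835735 / 12812845056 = 27.11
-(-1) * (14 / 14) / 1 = 1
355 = 355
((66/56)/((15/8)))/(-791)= -22/27685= -0.00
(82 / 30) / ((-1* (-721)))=41 / 10815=0.00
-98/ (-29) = 98/ 29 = 3.38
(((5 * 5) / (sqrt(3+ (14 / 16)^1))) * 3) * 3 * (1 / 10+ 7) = 3195 * sqrt(62) / 31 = 811.53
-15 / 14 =-1.07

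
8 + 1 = 9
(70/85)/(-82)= -7/697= -0.01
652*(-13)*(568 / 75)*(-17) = 81844256 / 75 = 1091256.75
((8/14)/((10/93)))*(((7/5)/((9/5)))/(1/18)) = 372/5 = 74.40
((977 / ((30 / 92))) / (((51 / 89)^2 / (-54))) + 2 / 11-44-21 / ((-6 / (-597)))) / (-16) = 15731183793 / 508640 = 30927.93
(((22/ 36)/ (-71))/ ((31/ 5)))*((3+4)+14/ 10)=-0.01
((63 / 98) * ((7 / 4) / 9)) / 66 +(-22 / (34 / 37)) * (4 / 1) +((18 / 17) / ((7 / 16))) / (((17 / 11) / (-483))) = -130029215 / 152592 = -852.14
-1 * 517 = -517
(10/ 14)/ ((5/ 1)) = 1/ 7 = 0.14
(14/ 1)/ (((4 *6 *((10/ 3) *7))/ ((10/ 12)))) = 1/ 48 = 0.02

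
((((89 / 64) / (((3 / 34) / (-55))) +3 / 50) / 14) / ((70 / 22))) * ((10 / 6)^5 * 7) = -572063525 / 326592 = -1751.62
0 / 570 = 0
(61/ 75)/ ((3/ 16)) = 4.34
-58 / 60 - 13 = -419 / 30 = -13.97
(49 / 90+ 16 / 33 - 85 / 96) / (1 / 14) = 15953 / 7920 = 2.01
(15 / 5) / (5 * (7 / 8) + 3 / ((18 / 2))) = 72 / 113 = 0.64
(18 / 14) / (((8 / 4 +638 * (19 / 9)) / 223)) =18063 / 84980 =0.21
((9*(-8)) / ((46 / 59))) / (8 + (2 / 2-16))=2124 / 161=13.19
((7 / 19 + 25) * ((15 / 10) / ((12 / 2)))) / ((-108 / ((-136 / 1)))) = 4097 / 513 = 7.99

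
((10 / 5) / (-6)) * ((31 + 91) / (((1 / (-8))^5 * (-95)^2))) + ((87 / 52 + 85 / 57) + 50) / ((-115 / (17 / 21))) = 100151642651 / 680015700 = 147.28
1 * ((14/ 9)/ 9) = 14/ 81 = 0.17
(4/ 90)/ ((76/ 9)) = 1/ 190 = 0.01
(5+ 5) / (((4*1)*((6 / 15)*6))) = 25 / 24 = 1.04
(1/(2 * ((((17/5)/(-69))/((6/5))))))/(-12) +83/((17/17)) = 5713/68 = 84.01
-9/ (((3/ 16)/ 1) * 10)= -4.80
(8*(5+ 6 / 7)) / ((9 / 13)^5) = 121784104 / 413343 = 294.63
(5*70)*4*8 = 11200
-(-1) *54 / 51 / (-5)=-18 / 85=-0.21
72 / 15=4.80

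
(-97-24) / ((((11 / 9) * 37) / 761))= -2036.19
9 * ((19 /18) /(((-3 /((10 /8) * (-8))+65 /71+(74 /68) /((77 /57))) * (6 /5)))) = 44146025 /11270172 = 3.92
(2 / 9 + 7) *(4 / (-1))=-260 / 9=-28.89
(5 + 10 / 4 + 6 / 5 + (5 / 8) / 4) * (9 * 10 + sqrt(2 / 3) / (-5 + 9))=798.87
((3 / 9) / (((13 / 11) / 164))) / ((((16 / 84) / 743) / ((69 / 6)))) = 53949973 / 26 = 2074998.96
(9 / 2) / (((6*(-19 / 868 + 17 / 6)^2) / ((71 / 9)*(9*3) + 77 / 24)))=2199103389 / 107194082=20.52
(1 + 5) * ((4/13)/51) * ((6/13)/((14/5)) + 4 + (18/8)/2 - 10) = -0.17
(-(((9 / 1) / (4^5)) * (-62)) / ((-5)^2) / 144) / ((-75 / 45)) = -93 / 1024000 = -0.00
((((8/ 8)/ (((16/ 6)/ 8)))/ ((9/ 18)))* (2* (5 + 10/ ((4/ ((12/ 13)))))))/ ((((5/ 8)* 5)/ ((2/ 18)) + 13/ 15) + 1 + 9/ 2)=136800/ 53807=2.54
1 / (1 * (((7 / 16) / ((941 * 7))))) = 15056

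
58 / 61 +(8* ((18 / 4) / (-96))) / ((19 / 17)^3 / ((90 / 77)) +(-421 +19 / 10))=42910649083 / 45087614176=0.95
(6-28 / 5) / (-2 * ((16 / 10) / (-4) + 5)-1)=-2 / 51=-0.04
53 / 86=0.62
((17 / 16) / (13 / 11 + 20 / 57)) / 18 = 3553 / 92256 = 0.04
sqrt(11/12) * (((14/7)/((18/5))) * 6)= 5 * sqrt(33)/9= 3.19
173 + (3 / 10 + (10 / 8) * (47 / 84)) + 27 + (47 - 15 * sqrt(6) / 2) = 229.63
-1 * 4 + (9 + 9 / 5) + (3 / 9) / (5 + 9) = 1433 / 210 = 6.82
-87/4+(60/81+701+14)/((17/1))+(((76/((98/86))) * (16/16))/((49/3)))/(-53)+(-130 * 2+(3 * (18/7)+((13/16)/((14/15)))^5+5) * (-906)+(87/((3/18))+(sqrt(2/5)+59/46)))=-1844110697939848182559/157770748948119552+sqrt(10)/5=-11687.91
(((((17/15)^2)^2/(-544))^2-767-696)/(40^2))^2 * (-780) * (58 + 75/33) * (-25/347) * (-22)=-42353014892807891113970814761103353/679809123532800000000000000000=-62301.33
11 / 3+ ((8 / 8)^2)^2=4.67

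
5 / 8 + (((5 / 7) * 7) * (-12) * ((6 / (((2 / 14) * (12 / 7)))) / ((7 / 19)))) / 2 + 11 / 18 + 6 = -143119 / 72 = -1987.76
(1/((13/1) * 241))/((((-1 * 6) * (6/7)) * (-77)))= 1/1240668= 0.00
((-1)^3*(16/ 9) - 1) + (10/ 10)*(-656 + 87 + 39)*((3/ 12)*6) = -7180/ 9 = -797.78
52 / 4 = 13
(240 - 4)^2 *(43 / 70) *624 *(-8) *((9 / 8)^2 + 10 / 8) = -2148250416 / 5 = -429650083.20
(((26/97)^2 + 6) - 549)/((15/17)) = -86842987/141135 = -615.32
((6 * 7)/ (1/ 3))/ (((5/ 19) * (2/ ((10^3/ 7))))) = 34200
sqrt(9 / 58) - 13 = -13 + 3* sqrt(58) / 58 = -12.61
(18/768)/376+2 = 96259/48128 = 2.00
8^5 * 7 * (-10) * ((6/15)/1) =-917504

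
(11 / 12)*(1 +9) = 55 / 6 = 9.17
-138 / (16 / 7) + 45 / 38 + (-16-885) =-145949 / 152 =-960.19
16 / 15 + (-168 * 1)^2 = 423376 / 15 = 28225.07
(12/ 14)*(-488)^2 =1428864/ 7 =204123.43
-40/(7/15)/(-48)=25/14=1.79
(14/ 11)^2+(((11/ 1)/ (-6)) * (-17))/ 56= 88483/ 40656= 2.18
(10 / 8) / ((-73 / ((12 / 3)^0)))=-5 / 292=-0.02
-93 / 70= -1.33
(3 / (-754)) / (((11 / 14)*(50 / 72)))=-0.01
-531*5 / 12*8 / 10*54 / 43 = -9558 / 43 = -222.28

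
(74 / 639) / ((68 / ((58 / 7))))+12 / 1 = 913565 / 76041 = 12.01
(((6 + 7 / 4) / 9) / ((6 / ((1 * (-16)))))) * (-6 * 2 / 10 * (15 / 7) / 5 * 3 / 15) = 124 / 525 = 0.24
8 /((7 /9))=72 /7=10.29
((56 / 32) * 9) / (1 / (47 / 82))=2961 / 328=9.03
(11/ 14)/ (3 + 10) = 11/ 182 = 0.06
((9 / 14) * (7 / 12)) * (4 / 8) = 3 / 16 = 0.19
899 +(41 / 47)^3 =93405798 / 103823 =899.66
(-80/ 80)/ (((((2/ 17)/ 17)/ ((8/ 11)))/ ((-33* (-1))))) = -3468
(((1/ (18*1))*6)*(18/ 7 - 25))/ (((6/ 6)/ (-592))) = 92944/ 21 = 4425.90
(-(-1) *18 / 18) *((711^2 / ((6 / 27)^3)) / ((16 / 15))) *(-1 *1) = -5527872135 / 128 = -43186501.05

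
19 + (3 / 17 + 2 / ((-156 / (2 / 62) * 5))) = 3941323 / 205530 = 19.18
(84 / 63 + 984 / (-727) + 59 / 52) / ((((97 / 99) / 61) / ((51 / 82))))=133769889 / 3099928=43.15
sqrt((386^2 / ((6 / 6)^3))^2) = 148996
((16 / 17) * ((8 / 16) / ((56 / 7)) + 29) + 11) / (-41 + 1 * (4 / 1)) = -652 / 629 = -1.04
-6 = -6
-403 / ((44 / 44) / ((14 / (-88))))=2821 / 44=64.11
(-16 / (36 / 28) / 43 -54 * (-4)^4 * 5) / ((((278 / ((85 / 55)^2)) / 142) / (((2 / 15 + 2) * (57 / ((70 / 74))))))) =-12347470797250048 / 1139066775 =-10839988.55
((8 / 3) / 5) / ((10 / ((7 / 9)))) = 28 / 675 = 0.04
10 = 10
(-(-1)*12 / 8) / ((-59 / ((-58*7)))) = 10.32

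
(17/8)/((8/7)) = 119/64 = 1.86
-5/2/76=-5/152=-0.03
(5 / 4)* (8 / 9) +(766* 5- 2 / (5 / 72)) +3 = 171239 / 45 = 3805.31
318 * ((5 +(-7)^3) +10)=-104304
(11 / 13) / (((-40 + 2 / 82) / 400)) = -16400 / 1937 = -8.47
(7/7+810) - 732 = 79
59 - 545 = -486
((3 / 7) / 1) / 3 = 1 / 7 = 0.14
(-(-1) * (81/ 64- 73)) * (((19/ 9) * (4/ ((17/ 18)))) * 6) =-261687/ 68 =-3848.34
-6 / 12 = -1 / 2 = -0.50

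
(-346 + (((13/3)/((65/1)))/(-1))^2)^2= 6060466801/50625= 119712.92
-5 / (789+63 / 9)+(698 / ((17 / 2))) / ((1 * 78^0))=1111131 / 13532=82.11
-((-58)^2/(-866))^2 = -2829124/187489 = -15.09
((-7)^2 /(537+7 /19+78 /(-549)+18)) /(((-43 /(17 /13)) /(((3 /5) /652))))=-8689023 /3518067461480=-0.00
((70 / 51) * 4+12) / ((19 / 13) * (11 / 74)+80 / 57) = 16303976 / 1510841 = 10.79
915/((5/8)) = 1464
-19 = -19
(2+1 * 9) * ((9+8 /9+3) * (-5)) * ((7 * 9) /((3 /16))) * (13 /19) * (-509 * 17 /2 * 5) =200950349600 /57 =3525444729.82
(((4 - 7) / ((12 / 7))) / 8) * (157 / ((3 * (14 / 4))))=-3.27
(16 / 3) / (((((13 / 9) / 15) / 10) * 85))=1440 / 221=6.52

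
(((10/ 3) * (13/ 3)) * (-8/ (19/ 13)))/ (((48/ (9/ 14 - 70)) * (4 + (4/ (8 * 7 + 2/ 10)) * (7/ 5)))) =230559095/ 8273664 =27.87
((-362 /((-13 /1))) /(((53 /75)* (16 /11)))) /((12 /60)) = 746625 /5512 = 135.45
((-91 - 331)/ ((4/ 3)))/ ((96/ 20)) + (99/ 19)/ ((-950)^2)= -4522652729/ 68590000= -65.94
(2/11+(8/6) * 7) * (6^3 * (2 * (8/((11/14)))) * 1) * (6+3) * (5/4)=56972160/121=470844.30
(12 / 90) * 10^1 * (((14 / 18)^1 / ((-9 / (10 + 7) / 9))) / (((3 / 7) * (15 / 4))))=-13328 / 1215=-10.97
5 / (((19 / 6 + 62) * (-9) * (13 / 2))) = -0.00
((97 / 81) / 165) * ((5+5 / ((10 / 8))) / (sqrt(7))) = 97 * sqrt(7) / 10395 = 0.02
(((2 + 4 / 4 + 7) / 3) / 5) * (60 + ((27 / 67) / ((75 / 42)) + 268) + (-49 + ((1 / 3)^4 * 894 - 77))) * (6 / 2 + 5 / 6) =545.00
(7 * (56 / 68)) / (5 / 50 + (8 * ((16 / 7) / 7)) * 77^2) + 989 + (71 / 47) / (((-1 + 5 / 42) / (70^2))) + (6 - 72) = -34246348140611 / 4578747003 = -7479.41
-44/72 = -11/18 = -0.61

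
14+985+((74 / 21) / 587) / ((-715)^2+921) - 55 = 2979841606261 / 3156611871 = 944.00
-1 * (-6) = 6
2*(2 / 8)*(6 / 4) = 3 / 4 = 0.75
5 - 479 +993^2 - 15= 985560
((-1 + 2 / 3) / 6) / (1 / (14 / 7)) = -1 / 9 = -0.11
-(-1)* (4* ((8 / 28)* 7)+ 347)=355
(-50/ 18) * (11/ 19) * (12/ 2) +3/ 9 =-177/ 19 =-9.32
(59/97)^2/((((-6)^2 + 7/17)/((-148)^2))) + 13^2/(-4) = 4200567133/23296684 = 180.31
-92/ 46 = -2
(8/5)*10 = 16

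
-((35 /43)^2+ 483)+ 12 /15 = -4464064 /9245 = -482.86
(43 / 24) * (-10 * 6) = -215 / 2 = -107.50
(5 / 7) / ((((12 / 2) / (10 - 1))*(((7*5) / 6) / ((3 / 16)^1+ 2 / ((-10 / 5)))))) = -117 / 784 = -0.15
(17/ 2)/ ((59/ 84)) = 714/ 59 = 12.10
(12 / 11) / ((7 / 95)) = 1140 / 77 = 14.81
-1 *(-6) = 6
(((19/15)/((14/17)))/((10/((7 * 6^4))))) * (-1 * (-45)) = 313956/5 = 62791.20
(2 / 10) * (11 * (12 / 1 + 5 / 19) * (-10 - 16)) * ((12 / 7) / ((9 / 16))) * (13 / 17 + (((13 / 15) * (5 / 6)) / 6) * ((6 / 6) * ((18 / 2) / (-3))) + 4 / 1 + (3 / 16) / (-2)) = -2812256876 / 305235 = -9213.42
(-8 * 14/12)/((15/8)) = -4.98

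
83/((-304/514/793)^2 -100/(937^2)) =-732290.60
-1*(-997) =997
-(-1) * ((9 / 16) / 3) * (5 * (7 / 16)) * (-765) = -80325 / 256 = -313.77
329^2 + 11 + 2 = 108254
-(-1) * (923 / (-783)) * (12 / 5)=-3692 / 1305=-2.83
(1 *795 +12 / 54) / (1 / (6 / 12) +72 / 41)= 293437 / 1386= 211.72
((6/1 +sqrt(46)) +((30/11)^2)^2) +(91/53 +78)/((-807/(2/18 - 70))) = 75.01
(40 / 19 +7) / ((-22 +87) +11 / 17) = 2941 / 21204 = 0.14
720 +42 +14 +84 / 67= 52076 / 67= 777.25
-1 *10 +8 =-2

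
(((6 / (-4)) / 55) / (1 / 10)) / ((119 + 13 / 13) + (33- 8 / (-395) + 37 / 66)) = -7110 / 4003853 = -0.00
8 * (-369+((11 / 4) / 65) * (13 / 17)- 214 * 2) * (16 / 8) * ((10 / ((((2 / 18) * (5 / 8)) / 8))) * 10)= -2497250304 / 17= -146897076.71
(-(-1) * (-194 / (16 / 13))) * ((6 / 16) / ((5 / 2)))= -3783 / 160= -23.64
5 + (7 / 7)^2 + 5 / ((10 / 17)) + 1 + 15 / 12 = 67 / 4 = 16.75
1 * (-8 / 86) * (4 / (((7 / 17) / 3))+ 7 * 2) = -1208 / 301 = -4.01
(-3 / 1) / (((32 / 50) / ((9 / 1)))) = -675 / 16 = -42.19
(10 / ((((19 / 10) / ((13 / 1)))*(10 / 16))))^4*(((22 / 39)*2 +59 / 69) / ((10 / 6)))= 512290062336000 / 2997383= 170912446.74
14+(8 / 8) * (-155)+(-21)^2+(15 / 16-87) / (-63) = 33753 / 112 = 301.37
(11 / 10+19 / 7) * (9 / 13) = 2403 / 910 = 2.64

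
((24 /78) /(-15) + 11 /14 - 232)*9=-1893813 /910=-2081.11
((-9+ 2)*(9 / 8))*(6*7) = -1323 / 4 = -330.75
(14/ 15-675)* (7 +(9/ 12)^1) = -313441/ 60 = -5224.02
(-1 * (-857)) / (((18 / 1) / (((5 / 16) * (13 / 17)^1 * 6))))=55705 / 816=68.27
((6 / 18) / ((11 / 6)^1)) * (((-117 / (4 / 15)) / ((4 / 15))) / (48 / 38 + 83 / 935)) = -42514875 / 192136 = -221.27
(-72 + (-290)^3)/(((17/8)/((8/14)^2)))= -3121801216/833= -3747660.52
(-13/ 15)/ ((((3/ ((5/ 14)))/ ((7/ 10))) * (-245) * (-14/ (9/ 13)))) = -0.00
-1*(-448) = 448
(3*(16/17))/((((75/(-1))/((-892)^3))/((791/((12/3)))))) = 5283748139.37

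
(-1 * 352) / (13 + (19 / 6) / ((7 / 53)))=-14784 / 1553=-9.52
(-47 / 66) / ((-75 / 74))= 1739 / 2475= 0.70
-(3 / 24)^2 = -1 / 64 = -0.02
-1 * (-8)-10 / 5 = 6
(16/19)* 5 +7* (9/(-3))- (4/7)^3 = -110633/6517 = -16.98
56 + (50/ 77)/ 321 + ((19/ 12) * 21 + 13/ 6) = 9038383/ 98868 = 91.42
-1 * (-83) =83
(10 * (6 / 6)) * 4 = 40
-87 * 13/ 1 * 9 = -10179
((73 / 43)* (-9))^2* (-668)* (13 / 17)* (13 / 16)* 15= -182736445905 / 125732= -1453380.57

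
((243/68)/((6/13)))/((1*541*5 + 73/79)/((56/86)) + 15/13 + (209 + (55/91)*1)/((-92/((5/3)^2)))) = 74618739/39998464076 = 0.00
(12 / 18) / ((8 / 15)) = 5 / 4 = 1.25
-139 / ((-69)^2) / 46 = -139 / 219006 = -0.00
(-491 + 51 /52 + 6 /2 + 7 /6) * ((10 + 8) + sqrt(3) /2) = -227379 /26 - 75793 * sqrt(3) /312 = -9166.11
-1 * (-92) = 92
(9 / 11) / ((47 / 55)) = 45 / 47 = 0.96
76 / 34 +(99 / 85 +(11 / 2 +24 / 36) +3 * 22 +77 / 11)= 82.57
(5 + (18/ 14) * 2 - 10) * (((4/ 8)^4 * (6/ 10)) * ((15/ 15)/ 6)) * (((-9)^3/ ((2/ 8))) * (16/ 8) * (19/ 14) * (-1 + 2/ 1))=235467/ 1960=120.14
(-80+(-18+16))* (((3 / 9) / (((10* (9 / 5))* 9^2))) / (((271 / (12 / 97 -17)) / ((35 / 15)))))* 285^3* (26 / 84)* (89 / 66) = 66578914621375 / 2529545436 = 26320.51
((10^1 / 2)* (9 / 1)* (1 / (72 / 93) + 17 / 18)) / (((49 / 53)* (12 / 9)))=18285 / 224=81.63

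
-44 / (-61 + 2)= 0.75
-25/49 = -0.51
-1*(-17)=17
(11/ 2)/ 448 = 11/ 896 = 0.01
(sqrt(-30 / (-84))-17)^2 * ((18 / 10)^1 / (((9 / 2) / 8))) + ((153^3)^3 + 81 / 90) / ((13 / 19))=12220937245115866479539 / 182-272 * sqrt(70) / 35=67148006841295969602.78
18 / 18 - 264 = -263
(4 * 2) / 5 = 8 / 5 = 1.60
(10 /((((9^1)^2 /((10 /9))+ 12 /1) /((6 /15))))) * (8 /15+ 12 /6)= 304 /2547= 0.12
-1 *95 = -95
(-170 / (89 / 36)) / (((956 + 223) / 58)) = -39440 / 11659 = -3.38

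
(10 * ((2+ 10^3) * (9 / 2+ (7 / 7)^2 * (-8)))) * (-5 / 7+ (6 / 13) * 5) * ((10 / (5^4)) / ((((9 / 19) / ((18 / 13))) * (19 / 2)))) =-232464 / 845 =-275.11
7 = 7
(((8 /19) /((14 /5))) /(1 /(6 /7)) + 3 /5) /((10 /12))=20358 /23275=0.87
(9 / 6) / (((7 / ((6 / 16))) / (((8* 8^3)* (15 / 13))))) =379.78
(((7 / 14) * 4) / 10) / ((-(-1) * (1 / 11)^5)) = 161051 / 5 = 32210.20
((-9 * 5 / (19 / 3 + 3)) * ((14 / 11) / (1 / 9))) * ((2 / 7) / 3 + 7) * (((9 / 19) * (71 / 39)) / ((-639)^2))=-0.00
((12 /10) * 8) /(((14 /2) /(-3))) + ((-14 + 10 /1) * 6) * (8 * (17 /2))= -57264 /35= -1636.11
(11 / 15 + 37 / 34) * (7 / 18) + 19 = 180923 / 9180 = 19.71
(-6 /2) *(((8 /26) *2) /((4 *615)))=-2 /2665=-0.00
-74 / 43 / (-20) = 37 / 430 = 0.09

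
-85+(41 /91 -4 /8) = -15479 /182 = -85.05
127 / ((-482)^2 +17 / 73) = 0.00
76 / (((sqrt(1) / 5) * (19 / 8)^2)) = 1280 / 19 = 67.37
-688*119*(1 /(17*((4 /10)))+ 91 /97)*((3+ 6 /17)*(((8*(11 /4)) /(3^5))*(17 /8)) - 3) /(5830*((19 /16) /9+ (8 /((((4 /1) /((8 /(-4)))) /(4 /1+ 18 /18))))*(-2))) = 4383807344 /4902123435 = 0.89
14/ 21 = 0.67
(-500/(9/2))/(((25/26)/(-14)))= 14560/9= 1617.78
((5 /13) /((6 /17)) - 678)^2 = 2787734401 /6084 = 458207.50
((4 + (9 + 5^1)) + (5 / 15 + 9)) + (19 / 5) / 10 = 4157 / 150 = 27.71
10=10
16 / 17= 0.94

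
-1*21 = -21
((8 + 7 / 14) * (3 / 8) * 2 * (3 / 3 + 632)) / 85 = 47.48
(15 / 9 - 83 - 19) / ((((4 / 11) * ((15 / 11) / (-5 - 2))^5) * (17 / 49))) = 439145954847523 / 154912500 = 2834800.00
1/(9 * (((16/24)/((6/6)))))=1/6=0.17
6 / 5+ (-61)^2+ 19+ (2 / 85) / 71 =22578144 / 6035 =3741.20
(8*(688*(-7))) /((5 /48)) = -1849344 /5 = -369868.80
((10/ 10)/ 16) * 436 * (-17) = -1853/ 4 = -463.25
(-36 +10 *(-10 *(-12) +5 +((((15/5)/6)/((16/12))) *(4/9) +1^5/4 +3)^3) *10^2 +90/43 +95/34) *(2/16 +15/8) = 26029743779/78948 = 329707.45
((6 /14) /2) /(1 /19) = 57 /14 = 4.07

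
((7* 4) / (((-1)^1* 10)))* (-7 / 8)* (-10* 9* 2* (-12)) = 5292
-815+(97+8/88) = -7897/11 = -717.91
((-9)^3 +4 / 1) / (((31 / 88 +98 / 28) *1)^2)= -5614400 / 114921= -48.85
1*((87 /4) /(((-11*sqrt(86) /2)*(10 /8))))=-87*sqrt(86) /2365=-0.34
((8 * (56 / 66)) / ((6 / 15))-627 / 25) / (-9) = 6691 / 7425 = 0.90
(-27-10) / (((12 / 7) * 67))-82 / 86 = -44101 / 34572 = -1.28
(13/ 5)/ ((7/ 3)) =39/ 35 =1.11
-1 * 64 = -64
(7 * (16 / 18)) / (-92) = -14 / 207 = -0.07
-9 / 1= -9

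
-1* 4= -4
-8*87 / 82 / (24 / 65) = -1885 / 82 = -22.99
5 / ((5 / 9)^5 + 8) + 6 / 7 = 702831 / 475517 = 1.48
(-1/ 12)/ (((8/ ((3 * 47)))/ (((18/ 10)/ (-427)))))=423/ 68320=0.01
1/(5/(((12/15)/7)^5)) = 1024/262609375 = 0.00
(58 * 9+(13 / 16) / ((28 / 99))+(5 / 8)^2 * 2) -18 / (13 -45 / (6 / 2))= 239525 / 448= 534.65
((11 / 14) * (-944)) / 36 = -1298 / 63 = -20.60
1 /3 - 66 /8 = -95 /12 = -7.92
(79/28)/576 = 79/16128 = 0.00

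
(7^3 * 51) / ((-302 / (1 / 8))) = -17493 / 2416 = -7.24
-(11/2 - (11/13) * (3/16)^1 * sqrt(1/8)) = -11/2 + 33 * sqrt(2)/832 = -5.44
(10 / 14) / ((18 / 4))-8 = -494 / 63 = -7.84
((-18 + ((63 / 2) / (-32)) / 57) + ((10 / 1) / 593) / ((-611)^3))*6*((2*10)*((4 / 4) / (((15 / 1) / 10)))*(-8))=11531.05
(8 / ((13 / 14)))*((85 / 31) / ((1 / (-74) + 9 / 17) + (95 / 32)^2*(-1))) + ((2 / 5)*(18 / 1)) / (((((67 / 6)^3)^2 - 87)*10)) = -1980882843044603167616 / 695790195576190142025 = -2.85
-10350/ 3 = -3450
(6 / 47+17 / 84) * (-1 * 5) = -6515 / 3948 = -1.65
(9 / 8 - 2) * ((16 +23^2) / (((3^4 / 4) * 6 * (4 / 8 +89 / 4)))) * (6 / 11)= -1090 / 11583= -0.09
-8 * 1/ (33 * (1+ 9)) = -4/ 165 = -0.02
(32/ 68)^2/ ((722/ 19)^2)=16/ 104329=0.00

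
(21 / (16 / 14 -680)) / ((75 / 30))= -49 / 3960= -0.01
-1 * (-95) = 95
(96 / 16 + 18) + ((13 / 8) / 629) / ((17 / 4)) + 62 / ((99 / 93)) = 58042033 / 705738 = 82.24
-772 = -772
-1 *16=-16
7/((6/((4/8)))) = 7/12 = 0.58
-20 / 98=-10 / 49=-0.20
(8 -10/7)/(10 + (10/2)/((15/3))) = 46/77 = 0.60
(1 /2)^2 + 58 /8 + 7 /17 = 269 /34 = 7.91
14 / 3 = 4.67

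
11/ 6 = 1.83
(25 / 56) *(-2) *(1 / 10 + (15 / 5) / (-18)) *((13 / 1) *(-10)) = -325 / 42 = -7.74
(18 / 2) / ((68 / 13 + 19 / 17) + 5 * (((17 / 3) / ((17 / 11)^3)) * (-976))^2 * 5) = 87947613 / 548452671655651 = 0.00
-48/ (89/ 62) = -2976/ 89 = -33.44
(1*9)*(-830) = -7470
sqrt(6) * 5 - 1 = -1 + 5 * sqrt(6) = 11.25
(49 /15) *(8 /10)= 196 /75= 2.61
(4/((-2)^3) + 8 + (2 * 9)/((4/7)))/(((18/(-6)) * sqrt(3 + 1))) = -13/2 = -6.50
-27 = -27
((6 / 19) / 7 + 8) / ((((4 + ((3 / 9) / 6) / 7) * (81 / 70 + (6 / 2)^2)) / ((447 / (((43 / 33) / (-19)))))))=-441939960 / 343097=-1288.09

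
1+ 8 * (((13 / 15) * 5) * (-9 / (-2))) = 157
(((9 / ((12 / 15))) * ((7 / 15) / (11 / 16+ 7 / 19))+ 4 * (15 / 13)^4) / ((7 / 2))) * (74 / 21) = 5455568896 / 449235969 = 12.14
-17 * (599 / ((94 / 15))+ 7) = -163931 / 94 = -1743.95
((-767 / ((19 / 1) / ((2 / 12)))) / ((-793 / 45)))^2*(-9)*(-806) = 2840757075 / 2686562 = 1057.39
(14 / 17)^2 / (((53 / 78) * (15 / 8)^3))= 0.15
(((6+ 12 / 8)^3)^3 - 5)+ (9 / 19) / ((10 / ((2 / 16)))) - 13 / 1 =3652118265393 / 48640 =75084668.29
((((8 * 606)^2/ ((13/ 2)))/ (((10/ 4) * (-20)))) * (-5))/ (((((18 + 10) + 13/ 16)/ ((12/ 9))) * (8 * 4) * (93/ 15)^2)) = 78343680/ 5759273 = 13.60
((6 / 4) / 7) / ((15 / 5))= 1 / 14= 0.07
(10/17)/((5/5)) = 10/17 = 0.59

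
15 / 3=5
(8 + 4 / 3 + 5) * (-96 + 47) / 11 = -2107 / 33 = -63.85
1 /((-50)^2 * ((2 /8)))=1 /625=0.00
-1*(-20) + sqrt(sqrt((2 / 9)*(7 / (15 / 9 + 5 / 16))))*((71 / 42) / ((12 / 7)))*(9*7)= 20 + 497*14^(1 / 4)*285^(3 / 4) / 1140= 78.49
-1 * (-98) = 98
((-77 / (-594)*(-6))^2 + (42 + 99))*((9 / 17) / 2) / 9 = 5735 / 1377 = 4.16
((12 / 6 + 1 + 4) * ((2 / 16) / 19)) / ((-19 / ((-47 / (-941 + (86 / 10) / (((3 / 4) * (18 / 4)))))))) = -44415 / 365883608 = -0.00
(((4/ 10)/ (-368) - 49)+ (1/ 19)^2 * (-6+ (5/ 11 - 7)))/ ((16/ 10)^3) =-11.97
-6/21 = -2/7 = -0.29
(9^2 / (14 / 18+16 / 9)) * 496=361584 / 23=15721.04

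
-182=-182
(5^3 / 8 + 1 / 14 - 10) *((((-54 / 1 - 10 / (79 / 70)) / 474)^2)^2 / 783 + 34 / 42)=1499422707831145565501 / 325155862792033592886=4.61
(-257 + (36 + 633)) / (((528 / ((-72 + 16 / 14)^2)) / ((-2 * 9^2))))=-342085248 / 539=-634666.51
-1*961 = -961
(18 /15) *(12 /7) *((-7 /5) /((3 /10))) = -48 /5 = -9.60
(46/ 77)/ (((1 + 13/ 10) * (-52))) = -0.00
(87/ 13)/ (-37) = -87/ 481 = -0.18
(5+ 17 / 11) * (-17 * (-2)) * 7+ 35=17521 / 11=1592.82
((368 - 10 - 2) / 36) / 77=89 / 693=0.13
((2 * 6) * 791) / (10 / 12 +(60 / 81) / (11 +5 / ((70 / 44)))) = 50744232 / 4735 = 10716.84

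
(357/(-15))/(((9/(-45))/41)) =4879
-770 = -770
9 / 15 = 3 / 5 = 0.60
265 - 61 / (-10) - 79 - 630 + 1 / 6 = -6566 / 15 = -437.73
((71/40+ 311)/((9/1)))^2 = 156525121/129600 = 1207.76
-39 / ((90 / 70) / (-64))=5824 / 3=1941.33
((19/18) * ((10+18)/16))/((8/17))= 2261/576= 3.93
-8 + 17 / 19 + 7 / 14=-251 / 38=-6.61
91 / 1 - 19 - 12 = 60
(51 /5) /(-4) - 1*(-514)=10229 /20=511.45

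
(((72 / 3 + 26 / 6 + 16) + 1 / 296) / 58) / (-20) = -0.04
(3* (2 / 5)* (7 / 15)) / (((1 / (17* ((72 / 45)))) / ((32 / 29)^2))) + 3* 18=7626446 / 105125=72.55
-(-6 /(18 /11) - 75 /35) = 122 /21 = 5.81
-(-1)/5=1/5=0.20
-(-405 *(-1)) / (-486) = 5 / 6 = 0.83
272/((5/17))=4624/5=924.80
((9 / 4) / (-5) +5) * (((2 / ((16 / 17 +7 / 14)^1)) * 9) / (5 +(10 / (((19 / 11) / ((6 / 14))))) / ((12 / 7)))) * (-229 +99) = -1965132 / 1715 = -1145.85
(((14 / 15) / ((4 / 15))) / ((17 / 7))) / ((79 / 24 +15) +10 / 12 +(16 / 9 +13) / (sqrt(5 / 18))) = -79380 / 1210787 +625632 * sqrt(10) / 20583379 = 0.03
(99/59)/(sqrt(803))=0.06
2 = 2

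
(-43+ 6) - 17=-54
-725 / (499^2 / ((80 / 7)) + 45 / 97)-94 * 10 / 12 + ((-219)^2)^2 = 1166750006655201512 / 507225837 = 2300257442.63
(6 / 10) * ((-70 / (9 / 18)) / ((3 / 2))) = -56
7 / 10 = 0.70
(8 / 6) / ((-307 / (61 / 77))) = -244 / 70917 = -0.00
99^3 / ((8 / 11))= 10673289 / 8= 1334161.12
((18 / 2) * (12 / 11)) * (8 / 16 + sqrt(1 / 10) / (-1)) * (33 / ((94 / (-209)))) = -16929 / 47 + 16929 * sqrt(10) / 235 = -132.39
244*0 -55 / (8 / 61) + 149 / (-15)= -51517 / 120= -429.31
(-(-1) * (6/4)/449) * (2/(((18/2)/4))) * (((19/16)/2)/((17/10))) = 95/91596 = 0.00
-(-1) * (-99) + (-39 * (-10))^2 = 152001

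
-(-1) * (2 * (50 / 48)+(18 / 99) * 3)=347 / 132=2.63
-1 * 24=-24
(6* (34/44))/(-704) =-51/7744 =-0.01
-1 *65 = -65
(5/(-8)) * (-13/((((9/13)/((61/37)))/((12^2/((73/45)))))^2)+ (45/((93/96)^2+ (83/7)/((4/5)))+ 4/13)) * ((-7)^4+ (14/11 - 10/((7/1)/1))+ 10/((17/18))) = 3508116543754333749544175/4006966563897154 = 875504321.74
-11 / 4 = -2.75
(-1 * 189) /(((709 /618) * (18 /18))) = -116802 /709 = -164.74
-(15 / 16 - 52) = 817 / 16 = 51.06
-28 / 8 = -7 / 2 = -3.50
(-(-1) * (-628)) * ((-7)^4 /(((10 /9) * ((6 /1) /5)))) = -1130871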